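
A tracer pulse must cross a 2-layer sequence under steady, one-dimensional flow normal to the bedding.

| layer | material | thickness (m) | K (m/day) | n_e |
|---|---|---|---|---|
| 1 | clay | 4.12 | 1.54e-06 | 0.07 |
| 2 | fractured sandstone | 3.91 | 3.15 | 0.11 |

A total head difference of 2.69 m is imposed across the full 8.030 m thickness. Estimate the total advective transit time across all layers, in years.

1960

With flow normal to the layers, continuity requires the same specific discharge q through every layer.
Σ(b_i/K_i) = 4.12/1.54e-06 + 3.91/3.15 = 2.675e+06 d.
q = Δh / Σ(b_i/K_i) = 2.69 / 2.675e+06 = 1.005e-06 m/day.
In each layer the seepage velocity is v_i = q/n_i, so the layer transit time is t_i = b_i·n_i / q:
  layer 1 (clay): t_1 = 4.12 × 0.07 / 1.005e-06 = 2.868e+05 d
  layer 2 (fractured sandstone): t_2 = 3.91 × 0.11 / 1.005e-06 = 4.278e+05 d
Total t = Σ t_i = 7.146e+05 days = 1956 years.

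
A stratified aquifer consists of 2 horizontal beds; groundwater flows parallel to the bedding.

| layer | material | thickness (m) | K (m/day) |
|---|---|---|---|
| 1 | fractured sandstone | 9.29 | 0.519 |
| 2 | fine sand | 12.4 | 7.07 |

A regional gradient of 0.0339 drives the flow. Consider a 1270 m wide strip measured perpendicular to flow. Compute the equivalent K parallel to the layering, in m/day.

Flow is parallel to layering, so each bed carries its own Darcy discharge and the transmissivities add.
Σ(K_i·b_i) = 0.519×9.29 + 7.07×12.4 = 92.49 m²/day.
Total thickness b = 21.69 m, so K_eq = Σ(K_i·b_i)/b = 4.264 m/day.

4.26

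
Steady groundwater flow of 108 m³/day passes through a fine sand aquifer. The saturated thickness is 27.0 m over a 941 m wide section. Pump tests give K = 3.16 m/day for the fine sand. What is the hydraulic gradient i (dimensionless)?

0.00135

Cross-sectional area A = 941 × 27.0 = 25407 m².
From Q = K·A·i, i = Q / (K·A) = 108 / (3.160 × 25407) = 0.001345.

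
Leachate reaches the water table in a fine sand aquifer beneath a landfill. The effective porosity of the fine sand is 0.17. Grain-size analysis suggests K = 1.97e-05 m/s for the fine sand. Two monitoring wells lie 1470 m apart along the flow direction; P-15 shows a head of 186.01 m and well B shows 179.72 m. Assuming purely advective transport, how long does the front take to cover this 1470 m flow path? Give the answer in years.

Convert K: 1.97e-05 m/s × 86400 = 1.702 m/day.
Hydraulic gradient i = (186.01 − 179.72) / 1470 = 6.29 / 1470 = 0.004279.
Darcy flux q = K · i = 1.702 × 0.004279 = 0.007283 m/day.
Seepage velocity v = q / n_e = 0.007283 / 0.17 = 0.04284 m/day.
Travel time t = L / v = 1470 / 0.04284 = 34313 days = 93.94 years.

93.9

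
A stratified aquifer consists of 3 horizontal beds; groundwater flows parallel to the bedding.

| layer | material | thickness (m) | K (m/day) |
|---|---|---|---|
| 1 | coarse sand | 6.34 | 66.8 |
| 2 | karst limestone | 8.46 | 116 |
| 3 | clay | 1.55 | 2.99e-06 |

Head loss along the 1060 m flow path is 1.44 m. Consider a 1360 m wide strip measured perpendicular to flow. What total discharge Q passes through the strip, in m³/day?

Flow is parallel to layering, so each bed carries its own Darcy discharge and the transmissivities add.
Σ(K_i·b_i) = 66.8×6.34 + 116×8.46 + 2.99e-06×1.55 = 1405 m²/day.
Hydraulic gradient i = Δh / L = 1.44 / 1060 = 0.001358.
Q = Σ(K_i·b_i) · W · i = 1405 × 1360 × 0.001358 = 2596 m³/day.

2600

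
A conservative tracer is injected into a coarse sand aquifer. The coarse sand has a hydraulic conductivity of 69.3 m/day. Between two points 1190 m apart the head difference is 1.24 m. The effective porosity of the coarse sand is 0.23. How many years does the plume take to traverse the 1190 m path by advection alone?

10.4

Hydraulic gradient i = Δh / L = 1.24 / 1190 = 0.001042.
Darcy flux q = K · i = 69.30 × 0.001042 = 0.07221 m/day.
Seepage velocity v = q / n_e = 0.07221 / 0.23 = 0.3140 m/day.
Travel time t = L / v = 1190 / 0.3140 = 3790 days = 10.38 years.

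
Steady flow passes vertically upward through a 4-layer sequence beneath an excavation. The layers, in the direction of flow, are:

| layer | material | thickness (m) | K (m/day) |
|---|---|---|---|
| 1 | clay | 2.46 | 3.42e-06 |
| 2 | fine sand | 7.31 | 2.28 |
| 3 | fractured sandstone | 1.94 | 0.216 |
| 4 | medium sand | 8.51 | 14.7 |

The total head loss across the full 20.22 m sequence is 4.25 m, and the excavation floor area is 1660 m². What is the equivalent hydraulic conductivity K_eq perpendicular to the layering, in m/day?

Flow is perpendicular to layering, so the layers act in series and the equivalent K is the thickness-weighted harmonic mean.
Total thickness L = 2.46 + 7.31 + 1.94 + 8.51 = 20.22 m.
Σ(b_i/K_i) = 2.46/3.42e-06 + 7.31/2.28 + 1.94/0.216 + 8.51/14.7 = 7.193e+05 d.
K_eq = L / Σ(b_i/K_i) = 20.22 / 7.193e+05 = 2.811e-05 m/day.

2.81e-05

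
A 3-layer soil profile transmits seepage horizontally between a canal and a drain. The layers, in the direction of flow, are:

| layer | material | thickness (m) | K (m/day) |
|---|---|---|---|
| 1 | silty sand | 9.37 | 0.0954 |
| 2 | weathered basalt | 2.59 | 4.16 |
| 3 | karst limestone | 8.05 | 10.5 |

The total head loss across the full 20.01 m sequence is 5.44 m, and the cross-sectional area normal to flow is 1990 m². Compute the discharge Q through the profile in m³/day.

Flow is perpendicular to layering, so the layers act in series and the equivalent K is the thickness-weighted harmonic mean.
Total thickness L = 9.37 + 2.59 + 8.05 = 20.01 m.
Σ(b_i/K_i) = 9.37/0.0954 + 2.59/4.16 + 8.05/10.5 = 99.61 d.
K_eq = L / Σ(b_i/K_i) = 20.01 / 99.61 = 0.2009 m/day.
Q = K_eq · A · (Δh/L) = 0.2009 × 1990 × (5.44/20.01) = 108.7 m³/day.

109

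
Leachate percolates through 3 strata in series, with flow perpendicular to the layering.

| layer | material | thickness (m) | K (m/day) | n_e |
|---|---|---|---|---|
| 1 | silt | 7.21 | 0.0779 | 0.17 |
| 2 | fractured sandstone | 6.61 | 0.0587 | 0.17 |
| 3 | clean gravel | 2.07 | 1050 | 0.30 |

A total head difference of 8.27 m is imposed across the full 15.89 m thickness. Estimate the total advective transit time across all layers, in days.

73.7

With flow normal to the layers, continuity requires the same specific discharge q through every layer.
Σ(b_i/K_i) = 7.21/0.0779 + 6.61/0.0587 + 2.07/1050 = 205.2 d.
q = Δh / Σ(b_i/K_i) = 8.27 / 205.2 = 0.04031 m/day.
In each layer the seepage velocity is v_i = q/n_i, so the layer transit time is t_i = b_i·n_i / q:
  layer 1 (silt): t_1 = 7.21 × 0.17 / 0.04031 = 30.41 d
  layer 2 (fractured sandstone): t_2 = 6.61 × 0.17 / 0.04031 = 27.88 d
  layer 3 (clean gravel): t_3 = 2.07 × 0.30 / 0.04031 = 15.41 d
Total t = Σ t_i = 73.69 days.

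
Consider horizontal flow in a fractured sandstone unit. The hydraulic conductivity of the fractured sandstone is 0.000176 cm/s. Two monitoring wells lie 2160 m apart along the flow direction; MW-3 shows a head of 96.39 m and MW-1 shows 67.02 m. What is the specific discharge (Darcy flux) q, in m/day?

0.00207

Convert K: 0.000176 cm/s × 864 = 0.1521 m/day.
Hydraulic gradient i = (96.39 − 67.02) / 2160 = 29.37 / 2160 = 0.01360.
Specific discharge q = K · i = 0.1521 × 0.01360 = 0.002068 m/day.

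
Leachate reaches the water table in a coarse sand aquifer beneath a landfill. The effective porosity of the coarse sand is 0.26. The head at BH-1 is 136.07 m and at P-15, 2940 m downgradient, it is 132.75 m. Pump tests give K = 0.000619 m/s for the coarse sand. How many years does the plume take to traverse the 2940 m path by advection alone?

34.7

Convert K: 0.000619 m/s × 86400 = 53.48 m/day.
Hydraulic gradient i = (136.07 − 132.75) / 2940 = 3.32 / 2940 = 0.001129.
Darcy flux q = K · i = 53.48 × 0.001129 = 0.06039 m/day.
Seepage velocity v = q / n_e = 0.06039 / 0.26 = 0.2323 m/day.
Travel time t = L / v = 2940 / 0.2323 = 12657 days = 34.65 years.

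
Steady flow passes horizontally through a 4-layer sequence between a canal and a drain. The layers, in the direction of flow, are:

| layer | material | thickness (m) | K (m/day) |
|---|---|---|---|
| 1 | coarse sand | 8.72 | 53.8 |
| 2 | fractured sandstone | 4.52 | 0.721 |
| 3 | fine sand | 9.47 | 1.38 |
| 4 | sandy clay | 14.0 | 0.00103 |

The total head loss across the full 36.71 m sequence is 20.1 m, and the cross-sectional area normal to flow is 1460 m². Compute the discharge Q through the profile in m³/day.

2.16

Flow is perpendicular to layering, so the layers act in series and the equivalent K is the thickness-weighted harmonic mean.
Total thickness L = 8.72 + 4.52 + 9.47 + 14.0 = 36.71 m.
Σ(b_i/K_i) = 8.72/53.8 + 4.52/0.721 + 9.47/1.38 + 14.0/0.00103 = 13606 d.
K_eq = L / Σ(b_i/K_i) = 36.71 / 13606 = 0.002698 m/day.
Q = K_eq · A · (Δh/L) = 0.002698 × 1460 × (20.1/36.71) = 2.157 m³/day.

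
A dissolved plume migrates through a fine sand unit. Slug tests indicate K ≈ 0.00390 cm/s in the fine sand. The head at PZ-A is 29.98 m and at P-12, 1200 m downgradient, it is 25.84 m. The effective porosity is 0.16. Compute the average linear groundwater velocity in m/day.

0.0727

Convert K: 0.00390 cm/s × 864 = 3.370 m/day.
Hydraulic gradient i = (29.98 − 25.84) / 1200 = 4.14 / 1200 = 0.003450.
Darcy flux q = K · i = 3.370 × 0.003450 = 0.01163 m/day.
Seepage velocity v = q / n_e = 0.01163 / 0.16 = 0.07266 m/day.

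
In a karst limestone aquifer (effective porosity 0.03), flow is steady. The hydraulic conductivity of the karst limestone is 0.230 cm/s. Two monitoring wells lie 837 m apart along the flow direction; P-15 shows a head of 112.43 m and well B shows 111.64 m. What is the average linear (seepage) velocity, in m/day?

6.25

Convert K: 0.230 cm/s × 864 = 198.7 m/day.
Hydraulic gradient i = (112.43 − 111.64) / 837 = 0.79 / 837 = 0.0009438.
Darcy flux q = K · i = 198.7 × 0.0009438 = 0.1876 m/day.
Seepage velocity v = q / n_e = 0.1876 / 0.03 = 6.252 m/day.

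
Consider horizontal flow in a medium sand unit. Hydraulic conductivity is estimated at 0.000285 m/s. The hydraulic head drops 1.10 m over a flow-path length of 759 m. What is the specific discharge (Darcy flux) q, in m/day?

0.0357

Convert K: 0.000285 m/s × 86400 = 24.62 m/day.
Hydraulic gradient i = Δh / L = 1.10 / 759 = 0.001449.
Specific discharge q = K · i = 24.62 × 0.001449 = 0.03569 m/day.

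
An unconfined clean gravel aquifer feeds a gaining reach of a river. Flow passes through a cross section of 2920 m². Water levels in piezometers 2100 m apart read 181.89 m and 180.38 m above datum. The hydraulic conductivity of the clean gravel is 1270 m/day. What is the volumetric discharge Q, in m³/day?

Hydraulic gradient i = (181.89 − 180.38) / 2100 = 1.51 / 2100 = 0.0007190.
Darcy's law: Q = K · A · i = 1270 × 2920 × 0.0007190 = 2667 m³/day.

2670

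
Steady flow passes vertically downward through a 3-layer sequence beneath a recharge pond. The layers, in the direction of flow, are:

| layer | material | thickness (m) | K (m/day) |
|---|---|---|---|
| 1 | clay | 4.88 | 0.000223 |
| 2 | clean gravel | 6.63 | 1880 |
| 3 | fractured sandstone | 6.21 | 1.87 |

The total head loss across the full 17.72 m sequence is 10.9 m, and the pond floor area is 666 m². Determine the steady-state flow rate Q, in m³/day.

0.332

Flow is perpendicular to layering, so the layers act in series and the equivalent K is the thickness-weighted harmonic mean.
Total thickness L = 4.88 + 6.63 + 6.21 = 17.72 m.
Σ(b_i/K_i) = 4.88/0.000223 + 6.63/1880 + 6.21/1.87 = 21887 d.
K_eq = L / Σ(b_i/K_i) = 17.72 / 21887 = 0.0008096 m/day.
Q = K_eq · A · (Δh/L) = 0.0008096 × 666 × (10.9/17.72) = 0.3317 m³/day.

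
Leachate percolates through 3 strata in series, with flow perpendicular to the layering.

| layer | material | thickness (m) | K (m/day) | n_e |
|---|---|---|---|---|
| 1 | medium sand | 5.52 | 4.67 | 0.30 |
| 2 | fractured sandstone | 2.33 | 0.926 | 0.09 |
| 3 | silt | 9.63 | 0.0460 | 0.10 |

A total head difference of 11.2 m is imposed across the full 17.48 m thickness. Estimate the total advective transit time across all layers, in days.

With flow normal to the layers, continuity requires the same specific discharge q through every layer.
Σ(b_i/K_i) = 5.52/4.67 + 2.33/0.926 + 9.63/0.0460 = 213.0 d.
q = Δh / Σ(b_i/K_i) = 11.2 / 213.0 = 0.05257 m/day.
In each layer the seepage velocity is v_i = q/n_i, so the layer transit time is t_i = b_i·n_i / q:
  layer 1 (medium sand): t_1 = 5.52 × 0.30 / 0.05257 = 31.50 d
  layer 2 (fractured sandstone): t_2 = 2.33 × 0.09 / 0.05257 = 3.989 d
  layer 3 (silt): t_3 = 9.63 × 0.10 / 0.05257 = 18.32 d
Total t = Σ t_i = 53.81 days.

53.8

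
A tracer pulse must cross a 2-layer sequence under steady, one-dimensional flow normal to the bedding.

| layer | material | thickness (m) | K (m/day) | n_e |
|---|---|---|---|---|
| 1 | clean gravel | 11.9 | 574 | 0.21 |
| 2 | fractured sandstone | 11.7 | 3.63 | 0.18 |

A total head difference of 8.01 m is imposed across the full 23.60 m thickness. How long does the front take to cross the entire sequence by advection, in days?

1.86

With flow normal to the layers, continuity requires the same specific discharge q through every layer.
Σ(b_i/K_i) = 11.9/574 + 11.7/3.63 = 3.244 d.
q = Δh / Σ(b_i/K_i) = 8.01 / 3.244 = 2.469 m/day.
In each layer the seepage velocity is v_i = q/n_i, so the layer transit time is t_i = b_i·n_i / q:
  layer 1 (clean gravel): t_1 = 11.9 × 0.21 / 2.469 = 1.012 d
  layer 2 (fractured sandstone): t_2 = 11.7 × 0.18 / 2.469 = 0.8529 d
Total t = Σ t_i = 1.865 days.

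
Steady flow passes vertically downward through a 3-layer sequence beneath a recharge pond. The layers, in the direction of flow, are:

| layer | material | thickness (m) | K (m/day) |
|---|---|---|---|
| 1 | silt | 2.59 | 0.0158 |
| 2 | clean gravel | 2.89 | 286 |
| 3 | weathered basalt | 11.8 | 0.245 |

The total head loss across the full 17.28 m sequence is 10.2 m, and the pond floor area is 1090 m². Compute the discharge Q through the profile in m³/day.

Flow is perpendicular to layering, so the layers act in series and the equivalent K is the thickness-weighted harmonic mean.
Total thickness L = 2.59 + 2.89 + 11.8 = 17.28 m.
Σ(b_i/K_i) = 2.59/0.0158 + 2.89/286 + 11.8/0.245 = 212.1 d.
K_eq = L / Σ(b_i/K_i) = 17.28 / 212.1 = 0.08147 m/day.
Q = K_eq · A · (Δh/L) = 0.08147 × 1090 × (10.2/17.28) = 52.42 m³/day.

52.4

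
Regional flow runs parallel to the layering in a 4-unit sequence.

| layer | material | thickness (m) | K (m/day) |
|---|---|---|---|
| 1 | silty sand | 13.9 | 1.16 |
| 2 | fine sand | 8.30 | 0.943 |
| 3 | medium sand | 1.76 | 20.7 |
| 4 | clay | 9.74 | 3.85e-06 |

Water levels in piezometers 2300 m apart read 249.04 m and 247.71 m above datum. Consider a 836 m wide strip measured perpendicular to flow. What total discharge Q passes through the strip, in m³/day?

29.2

Flow is parallel to layering, so each bed carries its own Darcy discharge and the transmissivities add.
Σ(K_i·b_i) = 1.16×13.9 + 0.943×8.30 + 20.7×1.76 + 3.85e-06×9.74 = 60.38 m²/day.
Hydraulic gradient i = (249.04 − 247.71) / 2300 = 1.33 / 2300 = 0.0005783.
Q = Σ(K_i·b_i) · W · i = 60.38 × 836 × 0.0005783 = 29.19 m³/day.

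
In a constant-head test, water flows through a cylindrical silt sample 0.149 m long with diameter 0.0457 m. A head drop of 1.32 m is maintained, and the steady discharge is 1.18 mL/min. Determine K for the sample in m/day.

0.117

Cross-sectional area A = π·(d/2)² = π × (0.0457/2)² = 0.001640 m².
Convert discharge: 1.18 mL/min = 1.967e-08 m³/s.
Darcy's law rearranged: K = Q·L / (A·Δh) = 1.967e-08 × 0.149 / (0.001640 × 1.32) = 1.353e-06 m/s = 0.1169 m/day.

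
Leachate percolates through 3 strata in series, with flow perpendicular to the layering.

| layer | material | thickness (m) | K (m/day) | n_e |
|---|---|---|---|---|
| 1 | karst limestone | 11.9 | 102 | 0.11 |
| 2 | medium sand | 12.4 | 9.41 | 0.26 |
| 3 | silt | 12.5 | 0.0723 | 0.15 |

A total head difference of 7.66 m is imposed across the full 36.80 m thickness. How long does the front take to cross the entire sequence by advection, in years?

With flow normal to the layers, continuity requires the same specific discharge q through every layer.
Σ(b_i/K_i) = 11.9/102 + 12.4/9.41 + 12.5/0.0723 = 174.3 d.
q = Δh / Σ(b_i/K_i) = 7.66 / 174.3 = 0.04394 m/day.
In each layer the seepage velocity is v_i = q/n_i, so the layer transit time is t_i = b_i·n_i / q:
  layer 1 (karst limestone): t_1 = 11.9 × 0.11 / 0.04394 = 29.79 d
  layer 2 (medium sand): t_2 = 12.4 × 0.26 / 0.04394 = 73.37 d
  layer 3 (silt): t_3 = 12.5 × 0.15 / 0.04394 = 42.67 d
Total t = Σ t_i = 145.8 days = 0.3993 years.

0.399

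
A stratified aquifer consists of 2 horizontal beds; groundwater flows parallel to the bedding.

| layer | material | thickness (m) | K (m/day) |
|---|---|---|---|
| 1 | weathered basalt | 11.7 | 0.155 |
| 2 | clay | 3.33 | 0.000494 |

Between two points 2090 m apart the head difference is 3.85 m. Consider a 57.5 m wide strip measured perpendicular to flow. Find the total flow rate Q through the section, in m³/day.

Flow is parallel to layering, so each bed carries its own Darcy discharge and the transmissivities add.
Σ(K_i·b_i) = 0.155×11.7 + 0.000494×3.33 = 1.815 m²/day.
Hydraulic gradient i = Δh / L = 3.85 / 2090 = 0.001842.
Q = Σ(K_i·b_i) · W · i = 1.815 × 57.5 × 0.001842 = 0.1923 m³/day.

0.192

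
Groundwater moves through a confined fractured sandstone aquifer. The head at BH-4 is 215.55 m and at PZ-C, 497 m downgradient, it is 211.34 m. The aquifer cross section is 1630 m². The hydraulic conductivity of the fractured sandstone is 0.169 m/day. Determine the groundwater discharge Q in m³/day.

Hydraulic gradient i = (215.55 − 211.34) / 497 = 4.21 / 497 = 0.008471.
Darcy's law: Q = K · A · i = 0.1690 × 1630 × 0.008471 = 2.333 m³/day.

2.33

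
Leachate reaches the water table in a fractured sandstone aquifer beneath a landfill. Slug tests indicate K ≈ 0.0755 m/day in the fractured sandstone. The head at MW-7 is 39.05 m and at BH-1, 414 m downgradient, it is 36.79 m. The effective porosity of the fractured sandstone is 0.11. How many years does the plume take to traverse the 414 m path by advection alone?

Hydraulic gradient i = (39.05 − 36.79) / 414 = 2.26 / 414 = 0.005459.
Darcy flux q = K · i = 0.07550 × 0.005459 = 0.0004121 m/day.
Seepage velocity v = q / n_e = 0.0004121 / 0.11 = 0.003747 m/day.
Travel time t = L / v = 414 / 0.003747 = 1.105e+05 days = 302.5 years.

303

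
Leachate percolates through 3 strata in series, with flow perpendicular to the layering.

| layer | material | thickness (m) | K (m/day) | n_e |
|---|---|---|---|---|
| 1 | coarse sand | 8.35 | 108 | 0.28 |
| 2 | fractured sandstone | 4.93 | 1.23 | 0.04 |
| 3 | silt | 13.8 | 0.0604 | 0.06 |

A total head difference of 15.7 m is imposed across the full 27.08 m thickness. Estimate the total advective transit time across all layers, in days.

With flow normal to the layers, continuity requires the same specific discharge q through every layer.
Σ(b_i/K_i) = 8.35/108 + 4.93/1.23 + 13.8/0.0604 = 232.6 d.
q = Δh / Σ(b_i/K_i) = 15.7 / 232.6 = 0.06751 m/day.
In each layer the seepage velocity is v_i = q/n_i, so the layer transit time is t_i = b_i·n_i / q:
  layer 1 (coarse sand): t_1 = 8.35 × 0.28 / 0.06751 = 34.63 d
  layer 2 (fractured sandstone): t_2 = 4.93 × 0.04 / 0.06751 = 2.921 d
  layer 3 (silt): t_3 = 13.8 × 0.06 / 0.06751 = 12.27 d
Total t = Σ t_i = 49.82 days.

49.8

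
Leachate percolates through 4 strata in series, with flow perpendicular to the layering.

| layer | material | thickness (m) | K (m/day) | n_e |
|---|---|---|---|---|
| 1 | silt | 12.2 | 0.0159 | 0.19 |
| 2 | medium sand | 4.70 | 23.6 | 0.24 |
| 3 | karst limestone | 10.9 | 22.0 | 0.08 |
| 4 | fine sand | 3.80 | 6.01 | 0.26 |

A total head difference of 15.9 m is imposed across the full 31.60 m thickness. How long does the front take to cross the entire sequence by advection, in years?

0.702

With flow normal to the layers, continuity requires the same specific discharge q through every layer.
Σ(b_i/K_i) = 12.2/0.0159 + 4.70/23.6 + 10.9/22.0 + 3.80/6.01 = 768.6 d.
q = Δh / Σ(b_i/K_i) = 15.9 / 768.6 = 0.02069 m/day.
In each layer the seepage velocity is v_i = q/n_i, so the layer transit time is t_i = b_i·n_i / q:
  layer 1 (silt): t_1 = 12.2 × 0.19 / 0.02069 = 112.1 d
  layer 2 (medium sand): t_2 = 4.70 × 0.24 / 0.02069 = 54.53 d
  layer 3 (karst limestone): t_3 = 10.9 × 0.08 / 0.02069 = 42.15 d
  layer 4 (fine sand): t_4 = 3.80 × 0.26 / 0.02069 = 47.76 d
Total t = Σ t_i = 256.5 days = 0.7023 years.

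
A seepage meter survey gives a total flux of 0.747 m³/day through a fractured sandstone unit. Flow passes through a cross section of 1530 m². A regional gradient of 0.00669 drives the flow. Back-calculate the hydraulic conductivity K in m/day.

Hydraulic gradient i = 0.00669.
From Q = K·A·i, K = Q / (A·i) = 0.747 / (1530 × 0.006690) = 0.07298 m/day.

0.0730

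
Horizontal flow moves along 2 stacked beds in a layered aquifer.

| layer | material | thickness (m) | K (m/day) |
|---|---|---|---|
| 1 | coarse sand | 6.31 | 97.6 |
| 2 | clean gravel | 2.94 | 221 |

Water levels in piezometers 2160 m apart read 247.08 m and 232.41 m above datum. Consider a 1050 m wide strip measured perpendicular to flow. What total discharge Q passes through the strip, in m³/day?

Flow is parallel to layering, so each bed carries its own Darcy discharge and the transmissivities add.
Σ(K_i·b_i) = 97.6×6.31 + 221×2.94 = 1266 m²/day.
Hydraulic gradient i = (247.08 − 232.41) / 2160 = 14.67 / 2160 = 0.006792.
Q = Σ(K_i·b_i) · W · i = 1266 × 1050 × 0.006792 = 9025 m³/day.

9030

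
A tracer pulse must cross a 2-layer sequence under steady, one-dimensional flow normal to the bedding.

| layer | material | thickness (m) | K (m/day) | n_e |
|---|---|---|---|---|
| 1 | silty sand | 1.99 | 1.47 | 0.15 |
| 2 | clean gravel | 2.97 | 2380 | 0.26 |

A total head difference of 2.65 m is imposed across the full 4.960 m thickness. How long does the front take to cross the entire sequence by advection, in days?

With flow normal to the layers, continuity requires the same specific discharge q through every layer.
Σ(b_i/K_i) = 1.99/1.47 + 2.97/2380 = 1.355 d.
q = Δh / Σ(b_i/K_i) = 2.65 / 1.355 = 1.956 m/day.
In each layer the seepage velocity is v_i = q/n_i, so the layer transit time is t_i = b_i·n_i / q:
  layer 1 (silty sand): t_1 = 1.99 × 0.15 / 1.956 = 0.1526 d
  layer 2 (clean gravel): t_2 = 2.97 × 0.26 / 1.956 = 0.3948 d
Total t = Σ t_i = 0.5475 days.

0.547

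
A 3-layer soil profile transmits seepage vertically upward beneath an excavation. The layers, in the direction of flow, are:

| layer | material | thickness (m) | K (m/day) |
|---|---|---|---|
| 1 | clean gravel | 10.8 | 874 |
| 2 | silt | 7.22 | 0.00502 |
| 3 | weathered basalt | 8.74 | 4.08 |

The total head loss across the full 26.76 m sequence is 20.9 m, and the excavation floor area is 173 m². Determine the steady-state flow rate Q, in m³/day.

Flow is perpendicular to layering, so the layers act in series and the equivalent K is the thickness-weighted harmonic mean.
Total thickness L = 10.8 + 7.22 + 8.74 = 26.76 m.
Σ(b_i/K_i) = 10.8/874 + 7.22/0.00502 + 8.74/4.08 = 1440 d.
K_eq = L / Σ(b_i/K_i) = 26.76 / 1440 = 0.01858 m/day.
Q = K_eq · A · (Δh/L) = 0.01858 × 173 × (20.9/26.76) = 2.510 m³/day.

2.51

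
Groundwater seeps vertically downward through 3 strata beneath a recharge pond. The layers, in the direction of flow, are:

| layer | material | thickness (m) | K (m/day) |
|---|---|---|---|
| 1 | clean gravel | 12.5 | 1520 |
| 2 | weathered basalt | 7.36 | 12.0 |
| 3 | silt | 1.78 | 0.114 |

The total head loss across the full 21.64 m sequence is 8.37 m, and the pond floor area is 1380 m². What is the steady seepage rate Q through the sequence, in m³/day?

711

Flow is perpendicular to layering, so the layers act in series and the equivalent K is the thickness-weighted harmonic mean.
Total thickness L = 12.5 + 7.36 + 1.78 = 21.64 m.
Σ(b_i/K_i) = 12.5/1520 + 7.36/12.0 + 1.78/0.114 = 16.24 d.
K_eq = L / Σ(b_i/K_i) = 21.64 / 16.24 = 1.333 m/day.
Q = K_eq · A · (Δh/L) = 1.333 × 1380 × (8.37/21.64) = 711.4 m³/day.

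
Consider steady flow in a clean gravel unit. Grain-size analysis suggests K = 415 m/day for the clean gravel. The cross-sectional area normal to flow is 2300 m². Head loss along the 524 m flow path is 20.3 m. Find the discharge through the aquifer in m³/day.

Hydraulic gradient i = Δh / L = 20.3 / 524 = 0.03874.
Darcy's law: Q = K · A · i = 415.0 × 2300 × 0.03874 = 36978 m³/day.

37000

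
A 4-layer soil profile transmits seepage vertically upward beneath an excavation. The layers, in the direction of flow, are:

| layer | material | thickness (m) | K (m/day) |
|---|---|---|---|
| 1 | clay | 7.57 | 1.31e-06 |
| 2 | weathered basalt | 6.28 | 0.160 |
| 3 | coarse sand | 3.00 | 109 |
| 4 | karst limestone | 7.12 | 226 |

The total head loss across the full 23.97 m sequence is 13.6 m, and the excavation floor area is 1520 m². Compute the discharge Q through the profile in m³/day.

0.00358

Flow is perpendicular to layering, so the layers act in series and the equivalent K is the thickness-weighted harmonic mean.
Total thickness L = 7.57 + 6.28 + 3.00 + 7.12 = 23.97 m.
Σ(b_i/K_i) = 7.57/1.31e-06 + 6.28/0.160 + 3.00/109 + 7.12/226 = 5.779e+06 d.
K_eq = L / Σ(b_i/K_i) = 23.97 / 5.779e+06 = 4.148e-06 m/day.
Q = K_eq · A · (Δh/L) = 4.148e-06 × 1520 × (13.6/23.97) = 0.003577 m³/day.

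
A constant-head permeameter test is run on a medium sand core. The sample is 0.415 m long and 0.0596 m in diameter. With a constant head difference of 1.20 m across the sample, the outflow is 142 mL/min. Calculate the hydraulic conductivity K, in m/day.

Cross-sectional area A = π·(d/2)² = π × (0.0596/2)² = 0.002790 m².
Convert discharge: 142 mL/min = 2.367e-06 m³/s.
Darcy's law rearranged: K = Q·L / (A·Δh) = 2.367e-06 × 0.415 / (0.002790 × 1.20) = 0.0002934 m/s = 25.35 m/day.

25.3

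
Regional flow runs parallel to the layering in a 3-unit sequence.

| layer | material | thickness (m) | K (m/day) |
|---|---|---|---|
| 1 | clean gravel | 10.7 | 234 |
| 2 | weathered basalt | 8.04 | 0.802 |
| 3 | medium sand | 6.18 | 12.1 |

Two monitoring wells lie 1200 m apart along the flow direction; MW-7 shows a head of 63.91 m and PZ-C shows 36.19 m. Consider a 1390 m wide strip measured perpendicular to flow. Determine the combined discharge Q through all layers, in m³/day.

Flow is parallel to layering, so each bed carries its own Darcy discharge and the transmissivities add.
Σ(K_i·b_i) = 234×10.7 + 0.802×8.04 + 12.1×6.18 = 2585 m²/day.
Hydraulic gradient i = (63.91 − 36.19) / 1200 = 27.72 / 1200 = 0.02310.
Q = Σ(K_i·b_i) · W · i = 2585 × 1390 × 0.02310 = 83003 m³/day.

83000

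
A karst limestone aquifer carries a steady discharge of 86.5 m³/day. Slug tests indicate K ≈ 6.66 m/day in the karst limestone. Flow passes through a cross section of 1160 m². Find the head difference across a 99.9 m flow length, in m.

From Q = K·A·i, i = Q / (K·A) = 86.5 / (6.660 × 1160) = 0.01120.
Head loss Δh = i · L = 0.01120 × 99.9 = 1.119 m.

1.12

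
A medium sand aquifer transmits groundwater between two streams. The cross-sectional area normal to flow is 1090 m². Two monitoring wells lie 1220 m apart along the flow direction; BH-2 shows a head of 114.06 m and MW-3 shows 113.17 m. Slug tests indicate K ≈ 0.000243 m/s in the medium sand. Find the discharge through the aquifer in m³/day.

16.7

Convert K: 0.000243 m/s × 86400 = 21.00 m/day.
Hydraulic gradient i = (114.06 − 113.17) / 1220 = 0.89 / 1220 = 0.0007295.
Darcy's law: Q = K · A · i = 21.00 × 1090 × 0.0007295 = 16.69 m³/day.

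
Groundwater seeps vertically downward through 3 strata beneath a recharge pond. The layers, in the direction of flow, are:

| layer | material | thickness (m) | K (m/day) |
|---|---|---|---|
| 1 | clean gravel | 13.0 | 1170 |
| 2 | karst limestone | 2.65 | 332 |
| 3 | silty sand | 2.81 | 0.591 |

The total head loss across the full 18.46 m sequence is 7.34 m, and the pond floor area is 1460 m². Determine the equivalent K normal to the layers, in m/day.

Flow is perpendicular to layering, so the layers act in series and the equivalent K is the thickness-weighted harmonic mean.
Total thickness L = 13.0 + 2.65 + 2.81 = 18.46 m.
Σ(b_i/K_i) = 13.0/1170 + 2.65/332 + 2.81/0.591 = 4.774 d.
K_eq = L / Σ(b_i/K_i) = 18.46 / 4.774 = 3.867 m/day.

3.87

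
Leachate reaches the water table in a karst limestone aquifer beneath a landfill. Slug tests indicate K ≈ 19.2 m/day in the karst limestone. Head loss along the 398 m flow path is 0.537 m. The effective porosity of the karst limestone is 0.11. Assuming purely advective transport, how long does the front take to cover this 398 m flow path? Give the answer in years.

4.63

Hydraulic gradient i = Δh / L = 0.537 / 398 = 0.001349.
Darcy flux q = K · i = 19.20 × 0.001349 = 0.02591 m/day.
Seepage velocity v = q / n_e = 0.02591 / 0.11 = 0.2355 m/day.
Travel time t = L / v = 398 / 0.2355 = 1690 days = 4.627 years.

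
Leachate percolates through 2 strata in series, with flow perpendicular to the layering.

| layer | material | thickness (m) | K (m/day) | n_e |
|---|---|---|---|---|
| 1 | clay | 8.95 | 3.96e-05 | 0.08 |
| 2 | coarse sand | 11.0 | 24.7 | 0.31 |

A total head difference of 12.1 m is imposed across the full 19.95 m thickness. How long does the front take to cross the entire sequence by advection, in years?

With flow normal to the layers, continuity requires the same specific discharge q through every layer.
Σ(b_i/K_i) = 8.95/3.96e-05 + 11.0/24.7 = 2.260e+05 d.
q = Δh / Σ(b_i/K_i) = 12.1 / 2.260e+05 = 5.354e-05 m/day.
In each layer the seepage velocity is v_i = q/n_i, so the layer transit time is t_i = b_i·n_i / q:
  layer 1 (clay): t_1 = 8.95 × 0.08 / 5.354e-05 = 13374 d
  layer 2 (coarse sand): t_2 = 11.0 × 0.31 / 5.354e-05 = 63694 d
Total t = Σ t_i = 77068 days = 211.0 years.

211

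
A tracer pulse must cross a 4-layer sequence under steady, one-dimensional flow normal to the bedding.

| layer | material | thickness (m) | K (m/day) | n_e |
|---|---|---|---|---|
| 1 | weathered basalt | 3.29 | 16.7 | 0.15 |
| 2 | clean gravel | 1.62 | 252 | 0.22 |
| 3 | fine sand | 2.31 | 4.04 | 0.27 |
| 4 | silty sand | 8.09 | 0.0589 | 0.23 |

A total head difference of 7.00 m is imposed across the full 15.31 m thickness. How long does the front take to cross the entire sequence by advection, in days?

65.8

With flow normal to the layers, continuity requires the same specific discharge q through every layer.
Σ(b_i/K_i) = 3.29/16.7 + 1.62/252 + 2.31/4.04 + 8.09/0.0589 = 138.1 d.
q = Δh / Σ(b_i/K_i) = 7.00 / 138.1 = 0.05068 m/day.
In each layer the seepage velocity is v_i = q/n_i, so the layer transit time is t_i = b_i·n_i / q:
  layer 1 (weathered basalt): t_1 = 3.29 × 0.15 / 0.05068 = 9.738 d
  layer 2 (clean gravel): t_2 = 1.62 × 0.22 / 0.05068 = 7.033 d
  layer 3 (fine sand): t_3 = 2.31 × 0.27 / 0.05068 = 12.31 d
  layer 4 (silty sand): t_4 = 8.09 × 0.23 / 0.05068 = 36.72 d
Total t = Σ t_i = 65.79 days.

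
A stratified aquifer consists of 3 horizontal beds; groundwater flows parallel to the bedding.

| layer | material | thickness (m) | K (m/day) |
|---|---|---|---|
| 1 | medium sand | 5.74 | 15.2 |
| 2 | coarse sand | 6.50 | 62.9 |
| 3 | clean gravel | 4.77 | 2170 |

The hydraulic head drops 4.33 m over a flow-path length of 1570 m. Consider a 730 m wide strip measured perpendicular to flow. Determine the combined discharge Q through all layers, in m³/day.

21800

Flow is parallel to layering, so each bed carries its own Darcy discharge and the transmissivities add.
Σ(K_i·b_i) = 15.2×5.74 + 62.9×6.50 + 2170×4.77 = 10847 m²/day.
Hydraulic gradient i = Δh / L = 4.33 / 1570 = 0.002758.
Q = Σ(K_i·b_i) · W · i = 10847 × 730 × 0.002758 = 21838 m³/day.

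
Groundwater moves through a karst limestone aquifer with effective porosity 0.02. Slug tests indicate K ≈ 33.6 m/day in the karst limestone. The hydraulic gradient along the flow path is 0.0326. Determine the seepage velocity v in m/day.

54.8

Hydraulic gradient i = 0.0326.
Darcy flux q = K · i = 33.60 × 0.03260 = 1.095 m/day.
Seepage velocity v = q / n_e = 1.095 / 0.02 = 54.77 m/day.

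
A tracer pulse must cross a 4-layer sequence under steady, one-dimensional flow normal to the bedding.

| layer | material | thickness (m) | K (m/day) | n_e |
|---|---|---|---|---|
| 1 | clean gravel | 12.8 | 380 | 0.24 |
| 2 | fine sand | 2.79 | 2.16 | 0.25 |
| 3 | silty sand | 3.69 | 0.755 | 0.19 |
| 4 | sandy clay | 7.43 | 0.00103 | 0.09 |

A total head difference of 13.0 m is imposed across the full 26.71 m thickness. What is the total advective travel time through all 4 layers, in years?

7.81

With flow normal to the layers, continuity requires the same specific discharge q through every layer.
Σ(b_i/K_i) = 12.8/380 + 2.79/2.16 + 3.69/0.755 + 7.43/0.00103 = 7220 d.
q = Δh / Σ(b_i/K_i) = 13.0 / 7220 = 0.001801 m/day.
In each layer the seepage velocity is v_i = q/n_i, so the layer transit time is t_i = b_i·n_i / q:
  layer 1 (clean gravel): t_1 = 12.8 × 0.24 / 0.001801 = 1706 d
  layer 2 (fine sand): t_2 = 2.79 × 0.25 / 0.001801 = 387.4 d
  layer 3 (silty sand): t_3 = 3.69 × 0.19 / 0.001801 = 389.4 d
  layer 4 (sandy clay): t_4 = 7.43 × 0.09 / 0.001801 = 371.4 d
Total t = Σ t_i = 2854 days = 7.814 years.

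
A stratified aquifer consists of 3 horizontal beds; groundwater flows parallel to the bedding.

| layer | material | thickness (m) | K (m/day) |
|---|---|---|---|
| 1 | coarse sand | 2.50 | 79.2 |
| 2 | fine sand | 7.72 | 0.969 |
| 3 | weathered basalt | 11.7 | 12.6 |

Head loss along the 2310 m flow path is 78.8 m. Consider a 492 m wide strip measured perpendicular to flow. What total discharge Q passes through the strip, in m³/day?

Flow is parallel to layering, so each bed carries its own Darcy discharge and the transmissivities add.
Σ(K_i·b_i) = 79.2×2.50 + 0.969×7.72 + 12.6×11.7 = 352.9 m²/day.
Hydraulic gradient i = Δh / L = 78.8 / 2310 = 0.03411.
Q = Σ(K_i·b_i) · W · i = 352.9 × 492 × 0.03411 = 5923 m³/day.

5920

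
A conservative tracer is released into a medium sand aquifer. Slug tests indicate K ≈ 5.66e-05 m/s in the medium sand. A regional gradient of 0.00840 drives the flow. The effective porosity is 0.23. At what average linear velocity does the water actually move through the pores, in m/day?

0.179

Convert K: 5.66e-05 m/s × 86400 = 4.890 m/day.
Hydraulic gradient i = 0.00840.
Darcy flux q = K · i = 4.890 × 0.008400 = 0.04108 m/day.
Seepage velocity v = q / n_e = 0.04108 / 0.23 = 0.1786 m/day.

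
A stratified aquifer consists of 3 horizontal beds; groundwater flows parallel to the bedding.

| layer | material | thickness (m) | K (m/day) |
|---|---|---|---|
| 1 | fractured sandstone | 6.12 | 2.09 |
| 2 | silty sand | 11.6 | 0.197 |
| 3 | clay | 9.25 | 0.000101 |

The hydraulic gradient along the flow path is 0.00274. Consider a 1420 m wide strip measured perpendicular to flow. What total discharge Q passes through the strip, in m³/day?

58.7

Flow is parallel to layering, so each bed carries its own Darcy discharge and the transmissivities add.
Σ(K_i·b_i) = 2.09×6.12 + 0.197×11.6 + 0.000101×9.25 = 15.08 m²/day.
Hydraulic gradient i = 0.00274.
Q = Σ(K_i·b_i) · W · i = 15.08 × 1420 × 0.002740 = 58.66 m³/day.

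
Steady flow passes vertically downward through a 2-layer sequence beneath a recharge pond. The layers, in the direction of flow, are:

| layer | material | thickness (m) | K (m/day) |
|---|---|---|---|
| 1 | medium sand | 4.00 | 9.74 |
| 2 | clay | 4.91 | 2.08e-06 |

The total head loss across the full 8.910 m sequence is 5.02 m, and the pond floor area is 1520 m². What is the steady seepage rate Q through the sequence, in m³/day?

0.00323

Flow is perpendicular to layering, so the layers act in series and the equivalent K is the thickness-weighted harmonic mean.
Total thickness L = 4.00 + 4.91 = 8.910 m.
Σ(b_i/K_i) = 4.00/9.74 + 4.91/2.08e-06 = 2.361e+06 d.
K_eq = L / Σ(b_i/K_i) = 8.910 / 2.361e+06 = 3.775e-06 m/day.
Q = K_eq · A · (Δh/L) = 3.775e-06 × 1520 × (5.02/8.910) = 0.003232 m³/day.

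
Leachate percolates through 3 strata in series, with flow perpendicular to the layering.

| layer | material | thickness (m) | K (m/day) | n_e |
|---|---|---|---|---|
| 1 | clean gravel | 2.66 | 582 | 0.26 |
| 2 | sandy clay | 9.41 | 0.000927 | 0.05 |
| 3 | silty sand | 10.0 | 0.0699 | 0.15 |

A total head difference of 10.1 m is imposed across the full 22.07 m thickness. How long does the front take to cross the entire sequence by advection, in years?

7.43

With flow normal to the layers, continuity requires the same specific discharge q through every layer.
Σ(b_i/K_i) = 2.66/582 + 9.41/0.000927 + 10.0/0.0699 = 10294 d.
q = Δh / Σ(b_i/K_i) = 10.1 / 10294 = 0.0009811 m/day.
In each layer the seepage velocity is v_i = q/n_i, so the layer transit time is t_i = b_i·n_i / q:
  layer 1 (clean gravel): t_1 = 2.66 × 0.26 / 0.0009811 = 704.9 d
  layer 2 (sandy clay): t_2 = 9.41 × 0.05 / 0.0009811 = 479.5 d
  layer 3 (silty sand): t_3 = 10.0 × 0.15 / 0.0009811 = 1529 d
Total t = Σ t_i = 2713 days = 7.428 years.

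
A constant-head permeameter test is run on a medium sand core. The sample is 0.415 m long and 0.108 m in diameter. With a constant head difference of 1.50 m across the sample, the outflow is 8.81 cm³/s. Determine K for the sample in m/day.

Cross-sectional area A = π·(d/2)² = π × (0.108/2)² = 0.009161 m².
Convert discharge: 8.81 cm³/s = 8.810e-06 m³/s.
Darcy's law rearranged: K = Q·L / (A·Δh) = 8.810e-06 × 0.415 / (0.009161 × 1.50) = 0.0002661 m/s = 22.99 m/day.

23.0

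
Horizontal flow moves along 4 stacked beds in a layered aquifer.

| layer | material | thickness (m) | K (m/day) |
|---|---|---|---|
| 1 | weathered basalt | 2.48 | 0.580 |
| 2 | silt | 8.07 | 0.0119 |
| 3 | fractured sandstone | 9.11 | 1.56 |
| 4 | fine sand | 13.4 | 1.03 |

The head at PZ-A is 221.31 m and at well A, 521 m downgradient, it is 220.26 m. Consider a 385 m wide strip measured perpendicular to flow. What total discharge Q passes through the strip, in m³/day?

Flow is parallel to layering, so each bed carries its own Darcy discharge and the transmissivities add.
Σ(K_i·b_i) = 0.580×2.48 + 0.0119×8.07 + 1.56×9.11 + 1.03×13.4 = 29.55 m²/day.
Hydraulic gradient i = (221.31 − 220.26) / 521 = 1.05 / 521 = 0.002015.
Q = Σ(K_i·b_i) · W · i = 29.55 × 385 × 0.002015 = 22.93 m³/day.

22.9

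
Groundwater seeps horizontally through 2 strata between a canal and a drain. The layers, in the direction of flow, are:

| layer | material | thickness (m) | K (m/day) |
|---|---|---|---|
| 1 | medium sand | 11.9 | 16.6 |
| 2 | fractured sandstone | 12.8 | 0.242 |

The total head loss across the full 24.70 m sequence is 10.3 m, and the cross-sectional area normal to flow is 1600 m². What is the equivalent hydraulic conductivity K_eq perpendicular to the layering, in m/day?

0.461

Flow is perpendicular to layering, so the layers act in series and the equivalent K is the thickness-weighted harmonic mean.
Total thickness L = 11.9 + 12.8 = 24.70 m.
Σ(b_i/K_i) = 11.9/16.6 + 12.8/0.242 = 53.61 d.
K_eq = L / Σ(b_i/K_i) = 24.70 / 53.61 = 0.4607 m/day.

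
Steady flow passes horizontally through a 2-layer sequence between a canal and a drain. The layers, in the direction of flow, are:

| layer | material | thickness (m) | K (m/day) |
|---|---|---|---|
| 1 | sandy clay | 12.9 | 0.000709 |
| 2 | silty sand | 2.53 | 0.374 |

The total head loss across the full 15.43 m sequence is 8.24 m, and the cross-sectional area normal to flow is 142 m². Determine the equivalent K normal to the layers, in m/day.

0.000848

Flow is perpendicular to layering, so the layers act in series and the equivalent K is the thickness-weighted harmonic mean.
Total thickness L = 12.9 + 2.53 = 15.43 m.
Σ(b_i/K_i) = 12.9/0.000709 + 2.53/0.374 = 18201 d.
K_eq = L / Σ(b_i/K_i) = 15.43 / 18201 = 0.0008477 m/day.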